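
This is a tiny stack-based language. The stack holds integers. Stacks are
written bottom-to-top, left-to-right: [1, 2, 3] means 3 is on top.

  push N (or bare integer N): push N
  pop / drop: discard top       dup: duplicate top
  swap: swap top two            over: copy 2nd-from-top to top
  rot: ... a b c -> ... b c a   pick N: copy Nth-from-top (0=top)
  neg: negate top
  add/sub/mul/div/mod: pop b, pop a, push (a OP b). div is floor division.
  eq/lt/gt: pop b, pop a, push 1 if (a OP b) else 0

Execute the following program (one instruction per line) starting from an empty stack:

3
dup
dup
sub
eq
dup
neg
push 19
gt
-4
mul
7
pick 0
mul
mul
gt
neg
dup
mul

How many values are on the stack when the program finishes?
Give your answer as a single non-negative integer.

After 'push 3': stack = [3] (depth 1)
After 'dup': stack = [3, 3] (depth 2)
After 'dup': stack = [3, 3, 3] (depth 3)
After 'sub': stack = [3, 0] (depth 2)
After 'eq': stack = [0] (depth 1)
After 'dup': stack = [0, 0] (depth 2)
After 'neg': stack = [0, 0] (depth 2)
After 'push 19': stack = [0, 0, 19] (depth 3)
After 'gt': stack = [0, 0] (depth 2)
After 'push -4': stack = [0, 0, -4] (depth 3)
After 'mul': stack = [0, 0] (depth 2)
After 'push 7': stack = [0, 0, 7] (depth 3)
After 'pick 0': stack = [0, 0, 7, 7] (depth 4)
After 'mul': stack = [0, 0, 49] (depth 3)
After 'mul': stack = [0, 0] (depth 2)
After 'gt': stack = [0] (depth 1)
After 'neg': stack = [0] (depth 1)
After 'dup': stack = [0, 0] (depth 2)
After 'mul': stack = [0] (depth 1)

Answer: 1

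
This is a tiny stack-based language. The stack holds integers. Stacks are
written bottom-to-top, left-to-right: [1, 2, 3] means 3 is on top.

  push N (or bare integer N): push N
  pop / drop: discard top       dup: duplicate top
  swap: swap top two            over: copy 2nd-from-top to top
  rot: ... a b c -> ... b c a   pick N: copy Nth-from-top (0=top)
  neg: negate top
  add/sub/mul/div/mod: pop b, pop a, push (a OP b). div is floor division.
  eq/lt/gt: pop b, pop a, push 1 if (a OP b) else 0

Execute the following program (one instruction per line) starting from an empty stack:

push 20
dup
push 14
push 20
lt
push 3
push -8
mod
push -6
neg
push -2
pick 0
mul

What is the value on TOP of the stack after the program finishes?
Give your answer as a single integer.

Answer: 4

Derivation:
After 'push 20': [20]
After 'dup': [20, 20]
After 'push 14': [20, 20, 14]
After 'push 20': [20, 20, 14, 20]
After 'lt': [20, 20, 1]
After 'push 3': [20, 20, 1, 3]
After 'push -8': [20, 20, 1, 3, -8]
After 'mod': [20, 20, 1, -5]
After 'push -6': [20, 20, 1, -5, -6]
After 'neg': [20, 20, 1, -5, 6]
After 'push -2': [20, 20, 1, -5, 6, -2]
After 'pick 0': [20, 20, 1, -5, 6, -2, -2]
After 'mul': [20, 20, 1, -5, 6, 4]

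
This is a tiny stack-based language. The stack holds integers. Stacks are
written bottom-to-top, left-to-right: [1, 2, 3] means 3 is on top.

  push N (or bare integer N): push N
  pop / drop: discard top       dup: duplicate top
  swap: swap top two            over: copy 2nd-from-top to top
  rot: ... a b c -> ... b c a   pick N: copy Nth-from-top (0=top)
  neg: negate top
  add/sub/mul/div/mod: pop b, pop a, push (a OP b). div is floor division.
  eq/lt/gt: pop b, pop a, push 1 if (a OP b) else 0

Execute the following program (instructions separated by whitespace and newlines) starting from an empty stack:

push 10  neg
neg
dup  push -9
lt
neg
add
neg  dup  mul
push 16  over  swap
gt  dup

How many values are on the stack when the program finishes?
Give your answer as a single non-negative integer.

After 'push 10': stack = [10] (depth 1)
After 'neg': stack = [-10] (depth 1)
After 'neg': stack = [10] (depth 1)
After 'dup': stack = [10, 10] (depth 2)
After 'push -9': stack = [10, 10, -9] (depth 3)
After 'lt': stack = [10, 0] (depth 2)
After 'neg': stack = [10, 0] (depth 2)
After 'add': stack = [10] (depth 1)
After 'neg': stack = [-10] (depth 1)
After 'dup': stack = [-10, -10] (depth 2)
After 'mul': stack = [100] (depth 1)
After 'push 16': stack = [100, 16] (depth 2)
After 'over': stack = [100, 16, 100] (depth 3)
After 'swap': stack = [100, 100, 16] (depth 3)
After 'gt': stack = [100, 1] (depth 2)
After 'dup': stack = [100, 1, 1] (depth 3)

Answer: 3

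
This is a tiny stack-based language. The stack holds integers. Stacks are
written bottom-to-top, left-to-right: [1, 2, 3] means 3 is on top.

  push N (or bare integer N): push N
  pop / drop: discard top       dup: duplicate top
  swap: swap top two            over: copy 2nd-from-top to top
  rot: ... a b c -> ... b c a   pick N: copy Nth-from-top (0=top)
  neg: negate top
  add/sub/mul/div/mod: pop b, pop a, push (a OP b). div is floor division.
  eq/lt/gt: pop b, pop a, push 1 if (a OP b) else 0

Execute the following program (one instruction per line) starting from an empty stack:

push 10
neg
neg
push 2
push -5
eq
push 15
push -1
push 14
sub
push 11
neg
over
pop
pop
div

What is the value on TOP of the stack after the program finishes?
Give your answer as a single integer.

After 'push 10': [10]
After 'neg': [-10]
After 'neg': [10]
After 'push 2': [10, 2]
After 'push -5': [10, 2, -5]
After 'eq': [10, 0]
After 'push 15': [10, 0, 15]
After 'push -1': [10, 0, 15, -1]
After 'push 14': [10, 0, 15, -1, 14]
After 'sub': [10, 0, 15, -15]
After 'push 11': [10, 0, 15, -15, 11]
After 'neg': [10, 0, 15, -15, -11]
After 'over': [10, 0, 15, -15, -11, -15]
After 'pop': [10, 0, 15, -15, -11]
After 'pop': [10, 0, 15, -15]
After 'div': [10, 0, -1]

Answer: -1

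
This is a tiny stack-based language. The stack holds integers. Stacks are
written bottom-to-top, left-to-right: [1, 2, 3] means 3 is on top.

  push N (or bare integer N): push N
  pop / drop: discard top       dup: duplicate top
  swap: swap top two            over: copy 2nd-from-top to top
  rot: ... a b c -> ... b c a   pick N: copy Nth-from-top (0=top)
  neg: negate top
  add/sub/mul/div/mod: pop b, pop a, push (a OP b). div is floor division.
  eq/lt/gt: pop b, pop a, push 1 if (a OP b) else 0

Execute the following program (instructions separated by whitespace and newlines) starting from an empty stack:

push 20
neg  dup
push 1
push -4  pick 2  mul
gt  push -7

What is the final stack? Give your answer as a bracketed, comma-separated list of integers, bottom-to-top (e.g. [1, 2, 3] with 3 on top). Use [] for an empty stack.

Answer: [-20, -20, 0, -7]

Derivation:
After 'push 20': [20]
After 'neg': [-20]
After 'dup': [-20, -20]
After 'push 1': [-20, -20, 1]
After 'push -4': [-20, -20, 1, -4]
After 'pick 2': [-20, -20, 1, -4, -20]
After 'mul': [-20, -20, 1, 80]
After 'gt': [-20, -20, 0]
After 'push -7': [-20, -20, 0, -7]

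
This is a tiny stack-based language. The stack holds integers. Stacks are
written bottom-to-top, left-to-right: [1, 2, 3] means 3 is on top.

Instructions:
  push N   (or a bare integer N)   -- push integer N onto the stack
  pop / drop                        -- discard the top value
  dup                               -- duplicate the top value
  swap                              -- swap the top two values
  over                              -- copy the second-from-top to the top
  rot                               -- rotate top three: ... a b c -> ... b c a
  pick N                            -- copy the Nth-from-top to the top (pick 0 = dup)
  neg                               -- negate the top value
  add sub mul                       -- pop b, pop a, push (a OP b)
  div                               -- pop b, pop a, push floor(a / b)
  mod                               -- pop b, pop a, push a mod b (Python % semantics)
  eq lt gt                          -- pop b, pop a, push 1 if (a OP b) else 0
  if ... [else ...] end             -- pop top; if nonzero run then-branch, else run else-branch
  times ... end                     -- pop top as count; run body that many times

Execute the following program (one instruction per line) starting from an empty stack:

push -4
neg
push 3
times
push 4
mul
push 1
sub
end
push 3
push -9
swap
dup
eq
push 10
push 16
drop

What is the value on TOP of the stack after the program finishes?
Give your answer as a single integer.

Answer: 10

Derivation:
After 'push -4': [-4]
After 'neg': [4]
After 'push 3': [4, 3]
After 'times': [4]
After 'push 4': [4, 4]
After 'mul': [16]
After 'push 1': [16, 1]
After 'sub': [15]
After 'push 4': [15, 4]
After 'mul': [60]
  ...
After 'push 1': [236, 1]
After 'sub': [235]
After 'push 3': [235, 3]
After 'push -9': [235, 3, -9]
After 'swap': [235, -9, 3]
After 'dup': [235, -9, 3, 3]
After 'eq': [235, -9, 1]
After 'push 10': [235, -9, 1, 10]
After 'push 16': [235, -9, 1, 10, 16]
After 'drop': [235, -9, 1, 10]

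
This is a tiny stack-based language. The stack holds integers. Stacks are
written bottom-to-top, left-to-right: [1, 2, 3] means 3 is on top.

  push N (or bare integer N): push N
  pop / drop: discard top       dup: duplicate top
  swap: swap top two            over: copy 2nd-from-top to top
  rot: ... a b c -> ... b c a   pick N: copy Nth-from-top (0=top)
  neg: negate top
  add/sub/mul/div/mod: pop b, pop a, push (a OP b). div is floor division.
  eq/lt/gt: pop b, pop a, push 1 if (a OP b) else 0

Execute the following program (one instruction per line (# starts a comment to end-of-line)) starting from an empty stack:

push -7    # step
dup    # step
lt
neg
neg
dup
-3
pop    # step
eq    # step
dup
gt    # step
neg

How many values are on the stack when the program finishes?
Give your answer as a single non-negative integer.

Answer: 1

Derivation:
After 'push -7': stack = [-7] (depth 1)
After 'dup': stack = [-7, -7] (depth 2)
After 'lt': stack = [0] (depth 1)
After 'neg': stack = [0] (depth 1)
After 'neg': stack = [0] (depth 1)
After 'dup': stack = [0, 0] (depth 2)
After 'push -3': stack = [0, 0, -3] (depth 3)
After 'pop': stack = [0, 0] (depth 2)
After 'eq': stack = [1] (depth 1)
After 'dup': stack = [1, 1] (depth 2)
After 'gt': stack = [0] (depth 1)
After 'neg': stack = [0] (depth 1)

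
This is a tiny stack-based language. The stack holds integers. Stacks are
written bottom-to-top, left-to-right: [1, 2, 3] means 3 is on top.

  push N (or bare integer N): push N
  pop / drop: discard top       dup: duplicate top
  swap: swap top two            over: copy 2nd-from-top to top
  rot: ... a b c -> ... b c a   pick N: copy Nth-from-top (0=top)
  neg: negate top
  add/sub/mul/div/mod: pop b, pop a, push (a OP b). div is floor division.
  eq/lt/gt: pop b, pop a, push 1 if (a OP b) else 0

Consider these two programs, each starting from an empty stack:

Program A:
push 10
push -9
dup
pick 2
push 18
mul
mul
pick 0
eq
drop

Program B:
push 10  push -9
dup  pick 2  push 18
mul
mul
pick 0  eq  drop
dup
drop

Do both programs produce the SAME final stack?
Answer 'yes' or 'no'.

Answer: yes

Derivation:
Program A trace:
  After 'push 10': [10]
  After 'push -9': [10, -9]
  After 'dup': [10, -9, -9]
  After 'pick 2': [10, -9, -9, 10]
  After 'push 18': [10, -9, -9, 10, 18]
  After 'mul': [10, -9, -9, 180]
  After 'mul': [10, -9, -1620]
  After 'pick 0': [10, -9, -1620, -1620]
  After 'eq': [10, -9, 1]
  After 'drop': [10, -9]
Program A final stack: [10, -9]

Program B trace:
  After 'push 10': [10]
  After 'push -9': [10, -9]
  After 'dup': [10, -9, -9]
  After 'pick 2': [10, -9, -9, 10]
  After 'push 18': [10, -9, -9, 10, 18]
  After 'mul': [10, -9, -9, 180]
  After 'mul': [10, -9, -1620]
  After 'pick 0': [10, -9, -1620, -1620]
  After 'eq': [10, -9, 1]
  After 'drop': [10, -9]
  After 'dup': [10, -9, -9]
  After 'drop': [10, -9]
Program B final stack: [10, -9]
Same: yes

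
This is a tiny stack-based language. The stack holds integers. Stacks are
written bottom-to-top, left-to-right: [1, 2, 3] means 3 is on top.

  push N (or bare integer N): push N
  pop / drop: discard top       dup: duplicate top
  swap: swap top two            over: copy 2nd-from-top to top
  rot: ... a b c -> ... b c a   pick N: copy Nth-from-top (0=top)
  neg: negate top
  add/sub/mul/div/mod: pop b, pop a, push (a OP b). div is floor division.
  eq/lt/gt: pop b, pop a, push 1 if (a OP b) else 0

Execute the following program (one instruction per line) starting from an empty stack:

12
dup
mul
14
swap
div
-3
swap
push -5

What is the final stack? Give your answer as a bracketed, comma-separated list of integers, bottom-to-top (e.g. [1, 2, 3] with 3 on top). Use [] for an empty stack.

After 'push 12': [12]
After 'dup': [12, 12]
After 'mul': [144]
After 'push 14': [144, 14]
After 'swap': [14, 144]
After 'div': [0]
After 'push -3': [0, -3]
After 'swap': [-3, 0]
After 'push -5': [-3, 0, -5]

Answer: [-3, 0, -5]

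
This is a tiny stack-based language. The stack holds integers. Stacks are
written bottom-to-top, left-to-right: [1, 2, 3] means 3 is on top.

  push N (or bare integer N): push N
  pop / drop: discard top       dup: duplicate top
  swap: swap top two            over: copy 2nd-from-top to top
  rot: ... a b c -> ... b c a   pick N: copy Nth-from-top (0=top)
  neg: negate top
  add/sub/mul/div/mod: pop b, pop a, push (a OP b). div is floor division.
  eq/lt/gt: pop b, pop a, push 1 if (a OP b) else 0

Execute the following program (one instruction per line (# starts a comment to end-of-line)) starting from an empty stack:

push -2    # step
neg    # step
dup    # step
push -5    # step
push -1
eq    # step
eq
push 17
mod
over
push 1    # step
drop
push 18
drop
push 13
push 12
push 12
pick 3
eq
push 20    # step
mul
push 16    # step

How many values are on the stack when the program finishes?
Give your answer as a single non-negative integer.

After 'push -2': stack = [-2] (depth 1)
After 'neg': stack = [2] (depth 1)
After 'dup': stack = [2, 2] (depth 2)
After 'push -5': stack = [2, 2, -5] (depth 3)
After 'push -1': stack = [2, 2, -5, -1] (depth 4)
After 'eq': stack = [2, 2, 0] (depth 3)
After 'eq': stack = [2, 0] (depth 2)
After 'push 17': stack = [2, 0, 17] (depth 3)
After 'mod': stack = [2, 0] (depth 2)
After 'over': stack = [2, 0, 2] (depth 3)
  ...
After 'push 18': stack = [2, 0, 2, 18] (depth 4)
After 'drop': stack = [2, 0, 2] (depth 3)
After 'push 13': stack = [2, 0, 2, 13] (depth 4)
After 'push 12': stack = [2, 0, 2, 13, 12] (depth 5)
After 'push 12': stack = [2, 0, 2, 13, 12, 12] (depth 6)
After 'pick 3': stack = [2, 0, 2, 13, 12, 12, 2] (depth 7)
After 'eq': stack = [2, 0, 2, 13, 12, 0] (depth 6)
After 'push 20': stack = [2, 0, 2, 13, 12, 0, 20] (depth 7)
After 'mul': stack = [2, 0, 2, 13, 12, 0] (depth 6)
After 'push 16': stack = [2, 0, 2, 13, 12, 0, 16] (depth 7)

Answer: 7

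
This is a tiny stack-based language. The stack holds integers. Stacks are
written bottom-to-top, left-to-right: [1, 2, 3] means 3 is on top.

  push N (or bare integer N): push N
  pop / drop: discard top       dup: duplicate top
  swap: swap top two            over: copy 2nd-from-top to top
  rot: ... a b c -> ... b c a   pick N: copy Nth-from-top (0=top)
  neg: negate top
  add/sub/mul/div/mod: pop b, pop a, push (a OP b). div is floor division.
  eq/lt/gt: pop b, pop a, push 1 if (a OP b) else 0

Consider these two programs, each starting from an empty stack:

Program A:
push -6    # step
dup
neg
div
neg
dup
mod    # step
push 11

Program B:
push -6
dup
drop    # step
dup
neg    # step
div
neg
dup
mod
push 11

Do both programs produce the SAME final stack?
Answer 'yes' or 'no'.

Program A trace:
  After 'push -6': [-6]
  After 'dup': [-6, -6]
  After 'neg': [-6, 6]
  After 'div': [-1]
  After 'neg': [1]
  After 'dup': [1, 1]
  After 'mod': [0]
  After 'push 11': [0, 11]
Program A final stack: [0, 11]

Program B trace:
  After 'push -6': [-6]
  After 'dup': [-6, -6]
  After 'drop': [-6]
  After 'dup': [-6, -6]
  After 'neg': [-6, 6]
  After 'div': [-1]
  After 'neg': [1]
  After 'dup': [1, 1]
  After 'mod': [0]
  After 'push 11': [0, 11]
Program B final stack: [0, 11]
Same: yes

Answer: yes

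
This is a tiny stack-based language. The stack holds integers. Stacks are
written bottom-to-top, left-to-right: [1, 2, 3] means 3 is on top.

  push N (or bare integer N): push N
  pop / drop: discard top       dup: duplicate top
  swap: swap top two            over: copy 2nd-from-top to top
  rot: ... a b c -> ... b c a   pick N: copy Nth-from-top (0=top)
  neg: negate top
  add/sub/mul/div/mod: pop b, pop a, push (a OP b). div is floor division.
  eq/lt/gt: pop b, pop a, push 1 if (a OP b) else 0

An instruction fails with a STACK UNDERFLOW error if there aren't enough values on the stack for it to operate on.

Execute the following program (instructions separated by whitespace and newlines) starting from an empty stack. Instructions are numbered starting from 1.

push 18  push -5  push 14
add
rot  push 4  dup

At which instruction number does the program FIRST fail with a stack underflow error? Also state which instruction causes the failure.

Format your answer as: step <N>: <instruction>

Answer: step 5: rot

Derivation:
Step 1 ('push 18'): stack = [18], depth = 1
Step 2 ('push -5'): stack = [18, -5], depth = 2
Step 3 ('push 14'): stack = [18, -5, 14], depth = 3
Step 4 ('add'): stack = [18, 9], depth = 2
Step 5 ('rot'): needs 3 value(s) but depth is 2 — STACK UNDERFLOW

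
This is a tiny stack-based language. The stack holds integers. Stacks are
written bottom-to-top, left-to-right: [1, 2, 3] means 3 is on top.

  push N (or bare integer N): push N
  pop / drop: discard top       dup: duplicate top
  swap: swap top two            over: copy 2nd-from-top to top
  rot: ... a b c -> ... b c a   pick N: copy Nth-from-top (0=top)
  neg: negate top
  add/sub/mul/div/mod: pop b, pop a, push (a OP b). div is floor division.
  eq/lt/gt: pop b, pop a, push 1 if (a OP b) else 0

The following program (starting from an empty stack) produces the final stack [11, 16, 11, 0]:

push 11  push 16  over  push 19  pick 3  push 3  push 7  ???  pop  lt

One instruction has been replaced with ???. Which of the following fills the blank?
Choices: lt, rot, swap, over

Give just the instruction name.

Stack before ???: [11, 16, 11, 19, 11, 3, 7]
Stack after ???:  [11, 16, 11, 19, 11, 1]
Checking each choice:
  lt: MATCH
  rot: produces [11, 16, 11, 19, 1]
  swap: produces [11, 16, 11, 19, 0]
  over: produces [11, 16, 11, 19, 11, 1]


Answer: lt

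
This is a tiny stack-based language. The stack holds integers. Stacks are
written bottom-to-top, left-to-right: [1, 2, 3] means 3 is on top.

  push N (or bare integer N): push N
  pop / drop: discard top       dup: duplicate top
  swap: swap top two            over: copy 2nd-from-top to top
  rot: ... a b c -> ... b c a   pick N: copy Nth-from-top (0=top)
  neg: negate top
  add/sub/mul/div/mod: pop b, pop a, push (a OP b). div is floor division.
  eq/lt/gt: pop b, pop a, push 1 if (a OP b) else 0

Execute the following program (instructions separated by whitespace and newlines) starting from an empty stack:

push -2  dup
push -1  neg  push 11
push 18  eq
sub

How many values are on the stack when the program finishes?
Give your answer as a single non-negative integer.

Answer: 3

Derivation:
After 'push -2': stack = [-2] (depth 1)
After 'dup': stack = [-2, -2] (depth 2)
After 'push -1': stack = [-2, -2, -1] (depth 3)
After 'neg': stack = [-2, -2, 1] (depth 3)
After 'push 11': stack = [-2, -2, 1, 11] (depth 4)
After 'push 18': stack = [-2, -2, 1, 11, 18] (depth 5)
After 'eq': stack = [-2, -2, 1, 0] (depth 4)
After 'sub': stack = [-2, -2, 1] (depth 3)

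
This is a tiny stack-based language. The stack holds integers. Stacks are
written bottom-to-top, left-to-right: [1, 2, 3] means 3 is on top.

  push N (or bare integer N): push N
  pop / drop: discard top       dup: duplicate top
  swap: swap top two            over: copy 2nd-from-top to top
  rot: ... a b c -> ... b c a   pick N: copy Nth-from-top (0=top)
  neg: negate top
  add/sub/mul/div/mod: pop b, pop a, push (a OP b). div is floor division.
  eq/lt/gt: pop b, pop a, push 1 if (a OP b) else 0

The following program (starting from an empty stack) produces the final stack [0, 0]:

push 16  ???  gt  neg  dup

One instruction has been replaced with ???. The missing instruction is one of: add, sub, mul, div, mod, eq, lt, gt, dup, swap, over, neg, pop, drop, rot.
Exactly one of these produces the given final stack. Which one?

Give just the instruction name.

Answer: dup

Derivation:
Stack before ???: [16]
Stack after ???:  [16, 16]
The instruction that transforms [16] -> [16, 16] is: dup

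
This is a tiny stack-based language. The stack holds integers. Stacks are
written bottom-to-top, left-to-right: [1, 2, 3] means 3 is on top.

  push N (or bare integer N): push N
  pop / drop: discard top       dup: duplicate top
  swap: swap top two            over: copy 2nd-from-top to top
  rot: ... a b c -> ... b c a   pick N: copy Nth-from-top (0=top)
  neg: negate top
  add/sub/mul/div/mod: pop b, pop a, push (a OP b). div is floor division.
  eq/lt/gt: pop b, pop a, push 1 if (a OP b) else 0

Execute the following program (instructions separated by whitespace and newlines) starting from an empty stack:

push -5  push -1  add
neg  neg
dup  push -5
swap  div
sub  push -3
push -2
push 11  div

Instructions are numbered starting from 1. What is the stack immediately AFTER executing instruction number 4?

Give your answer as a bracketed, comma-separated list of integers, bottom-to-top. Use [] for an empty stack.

Step 1 ('push -5'): [-5]
Step 2 ('push -1'): [-5, -1]
Step 3 ('add'): [-6]
Step 4 ('neg'): [6]

Answer: [6]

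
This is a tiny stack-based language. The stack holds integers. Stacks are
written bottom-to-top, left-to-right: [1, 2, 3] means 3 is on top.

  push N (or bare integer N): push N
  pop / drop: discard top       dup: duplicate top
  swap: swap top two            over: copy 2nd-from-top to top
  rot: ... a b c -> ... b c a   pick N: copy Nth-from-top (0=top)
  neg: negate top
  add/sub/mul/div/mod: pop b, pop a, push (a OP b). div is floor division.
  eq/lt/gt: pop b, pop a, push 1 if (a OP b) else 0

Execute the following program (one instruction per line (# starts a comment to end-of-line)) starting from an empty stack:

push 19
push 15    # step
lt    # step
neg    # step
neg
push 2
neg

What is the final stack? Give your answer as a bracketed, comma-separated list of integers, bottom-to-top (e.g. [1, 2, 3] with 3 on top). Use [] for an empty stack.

Answer: [0, -2]

Derivation:
After 'push 19': [19]
After 'push 15': [19, 15]
After 'lt': [0]
After 'neg': [0]
After 'neg': [0]
After 'push 2': [0, 2]
After 'neg': [0, -2]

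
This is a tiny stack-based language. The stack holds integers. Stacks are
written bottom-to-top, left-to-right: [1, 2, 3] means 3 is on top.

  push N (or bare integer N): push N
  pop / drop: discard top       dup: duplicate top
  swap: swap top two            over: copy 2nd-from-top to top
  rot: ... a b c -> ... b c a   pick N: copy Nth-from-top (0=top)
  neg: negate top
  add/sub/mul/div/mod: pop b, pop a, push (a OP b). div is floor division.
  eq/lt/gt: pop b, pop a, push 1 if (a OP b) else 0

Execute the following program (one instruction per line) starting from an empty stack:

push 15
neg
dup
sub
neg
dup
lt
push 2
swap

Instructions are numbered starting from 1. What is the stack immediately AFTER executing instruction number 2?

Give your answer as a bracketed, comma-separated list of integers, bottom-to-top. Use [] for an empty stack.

Answer: [-15]

Derivation:
Step 1 ('push 15'): [15]
Step 2 ('neg'): [-15]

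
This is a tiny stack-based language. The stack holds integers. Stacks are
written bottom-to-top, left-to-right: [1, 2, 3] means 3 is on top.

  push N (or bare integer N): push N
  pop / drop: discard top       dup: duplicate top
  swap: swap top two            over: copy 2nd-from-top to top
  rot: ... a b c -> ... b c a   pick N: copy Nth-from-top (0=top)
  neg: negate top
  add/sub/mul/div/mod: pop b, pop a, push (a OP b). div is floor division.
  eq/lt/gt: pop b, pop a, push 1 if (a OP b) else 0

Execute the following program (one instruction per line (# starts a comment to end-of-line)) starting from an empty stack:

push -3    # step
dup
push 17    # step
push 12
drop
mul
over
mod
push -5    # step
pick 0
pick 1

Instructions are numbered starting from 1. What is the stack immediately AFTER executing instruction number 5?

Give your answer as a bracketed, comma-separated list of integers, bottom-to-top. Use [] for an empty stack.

Step 1 ('push -3'): [-3]
Step 2 ('dup'): [-3, -3]
Step 3 ('push 17'): [-3, -3, 17]
Step 4 ('push 12'): [-3, -3, 17, 12]
Step 5 ('drop'): [-3, -3, 17]

Answer: [-3, -3, 17]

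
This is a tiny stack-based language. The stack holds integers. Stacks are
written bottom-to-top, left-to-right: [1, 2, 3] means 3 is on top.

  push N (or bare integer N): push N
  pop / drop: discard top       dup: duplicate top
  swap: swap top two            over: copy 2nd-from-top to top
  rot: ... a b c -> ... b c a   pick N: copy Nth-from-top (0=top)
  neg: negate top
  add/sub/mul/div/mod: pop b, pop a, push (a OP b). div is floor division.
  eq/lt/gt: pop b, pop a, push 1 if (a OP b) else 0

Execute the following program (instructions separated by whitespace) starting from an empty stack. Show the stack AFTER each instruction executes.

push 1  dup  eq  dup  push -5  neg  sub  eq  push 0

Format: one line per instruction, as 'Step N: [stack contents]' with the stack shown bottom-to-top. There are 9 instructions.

Step 1: [1]
Step 2: [1, 1]
Step 3: [1]
Step 4: [1, 1]
Step 5: [1, 1, -5]
Step 6: [1, 1, 5]
Step 7: [1, -4]
Step 8: [0]
Step 9: [0, 0]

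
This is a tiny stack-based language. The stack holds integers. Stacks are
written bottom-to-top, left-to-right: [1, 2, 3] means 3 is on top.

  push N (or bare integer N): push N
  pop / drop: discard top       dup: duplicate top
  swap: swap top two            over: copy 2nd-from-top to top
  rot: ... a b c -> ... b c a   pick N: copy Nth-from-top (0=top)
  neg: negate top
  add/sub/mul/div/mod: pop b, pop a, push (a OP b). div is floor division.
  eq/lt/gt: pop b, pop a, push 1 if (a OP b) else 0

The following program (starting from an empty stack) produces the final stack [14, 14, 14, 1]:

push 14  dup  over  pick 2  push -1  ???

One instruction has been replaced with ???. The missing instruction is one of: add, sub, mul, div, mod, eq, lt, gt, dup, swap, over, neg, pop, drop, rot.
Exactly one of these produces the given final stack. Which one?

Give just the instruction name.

Stack before ???: [14, 14, 14, 14, -1]
Stack after ???:  [14, 14, 14, 1]
The instruction that transforms [14, 14, 14, 14, -1] -> [14, 14, 14, 1] is: gt

Answer: gt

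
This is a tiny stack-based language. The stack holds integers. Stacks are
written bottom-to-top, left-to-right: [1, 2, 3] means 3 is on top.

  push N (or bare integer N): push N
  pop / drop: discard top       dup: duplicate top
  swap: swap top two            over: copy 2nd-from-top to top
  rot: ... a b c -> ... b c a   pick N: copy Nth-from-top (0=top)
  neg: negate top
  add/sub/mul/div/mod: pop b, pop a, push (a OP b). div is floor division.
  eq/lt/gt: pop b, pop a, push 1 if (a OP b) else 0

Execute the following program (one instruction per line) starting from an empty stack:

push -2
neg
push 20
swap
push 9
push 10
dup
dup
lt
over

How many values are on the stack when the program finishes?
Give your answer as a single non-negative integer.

After 'push -2': stack = [-2] (depth 1)
After 'neg': stack = [2] (depth 1)
After 'push 20': stack = [2, 20] (depth 2)
After 'swap': stack = [20, 2] (depth 2)
After 'push 9': stack = [20, 2, 9] (depth 3)
After 'push 10': stack = [20, 2, 9, 10] (depth 4)
After 'dup': stack = [20, 2, 9, 10, 10] (depth 5)
After 'dup': stack = [20, 2, 9, 10, 10, 10] (depth 6)
After 'lt': stack = [20, 2, 9, 10, 0] (depth 5)
After 'over': stack = [20, 2, 9, 10, 0, 10] (depth 6)

Answer: 6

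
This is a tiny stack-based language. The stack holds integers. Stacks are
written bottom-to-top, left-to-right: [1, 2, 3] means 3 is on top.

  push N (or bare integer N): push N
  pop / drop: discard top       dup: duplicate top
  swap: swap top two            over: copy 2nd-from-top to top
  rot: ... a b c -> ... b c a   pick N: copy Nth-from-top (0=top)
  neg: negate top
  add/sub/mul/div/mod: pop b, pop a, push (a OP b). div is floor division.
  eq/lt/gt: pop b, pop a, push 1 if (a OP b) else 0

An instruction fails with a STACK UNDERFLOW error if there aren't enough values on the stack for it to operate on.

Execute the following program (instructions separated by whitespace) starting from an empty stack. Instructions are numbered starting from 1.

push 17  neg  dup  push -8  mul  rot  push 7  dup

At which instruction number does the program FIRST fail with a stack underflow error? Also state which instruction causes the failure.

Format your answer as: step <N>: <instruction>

Step 1 ('push 17'): stack = [17], depth = 1
Step 2 ('neg'): stack = [-17], depth = 1
Step 3 ('dup'): stack = [-17, -17], depth = 2
Step 4 ('push -8'): stack = [-17, -17, -8], depth = 3
Step 5 ('mul'): stack = [-17, 136], depth = 2
Step 6 ('rot'): needs 3 value(s) but depth is 2 — STACK UNDERFLOW

Answer: step 6: rot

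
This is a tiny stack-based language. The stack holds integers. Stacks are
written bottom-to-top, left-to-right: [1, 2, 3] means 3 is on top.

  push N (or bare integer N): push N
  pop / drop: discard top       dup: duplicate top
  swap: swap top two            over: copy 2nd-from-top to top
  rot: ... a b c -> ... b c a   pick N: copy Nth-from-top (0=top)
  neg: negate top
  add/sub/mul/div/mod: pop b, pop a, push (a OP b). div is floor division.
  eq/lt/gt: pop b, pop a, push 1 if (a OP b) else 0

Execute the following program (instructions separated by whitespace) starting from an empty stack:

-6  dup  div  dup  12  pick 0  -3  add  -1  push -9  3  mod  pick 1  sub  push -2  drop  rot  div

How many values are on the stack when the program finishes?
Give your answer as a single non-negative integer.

Answer: 5

Derivation:
After 'push -6': stack = [-6] (depth 1)
After 'dup': stack = [-6, -6] (depth 2)
After 'div': stack = [1] (depth 1)
After 'dup': stack = [1, 1] (depth 2)
After 'push 12': stack = [1, 1, 12] (depth 3)
After 'pick 0': stack = [1, 1, 12, 12] (depth 4)
After 'push -3': stack = [1, 1, 12, 12, -3] (depth 5)
After 'add': stack = [1, 1, 12, 9] (depth 4)
After 'push -1': stack = [1, 1, 12, 9, -1] (depth 5)
After 'push -9': stack = [1, 1, 12, 9, -1, -9] (depth 6)
After 'push 3': stack = [1, 1, 12, 9, -1, -9, 3] (depth 7)
After 'mod': stack = [1, 1, 12, 9, -1, 0] (depth 6)
After 'pick 1': stack = [1, 1, 12, 9, -1, 0, -1] (depth 7)
After 'sub': stack = [1, 1, 12, 9, -1, 1] (depth 6)
After 'push -2': stack = [1, 1, 12, 9, -1, 1, -2] (depth 7)
After 'drop': stack = [1, 1, 12, 9, -1, 1] (depth 6)
After 'rot': stack = [1, 1, 12, -1, 1, 9] (depth 6)
After 'div': stack = [1, 1, 12, -1, 0] (depth 5)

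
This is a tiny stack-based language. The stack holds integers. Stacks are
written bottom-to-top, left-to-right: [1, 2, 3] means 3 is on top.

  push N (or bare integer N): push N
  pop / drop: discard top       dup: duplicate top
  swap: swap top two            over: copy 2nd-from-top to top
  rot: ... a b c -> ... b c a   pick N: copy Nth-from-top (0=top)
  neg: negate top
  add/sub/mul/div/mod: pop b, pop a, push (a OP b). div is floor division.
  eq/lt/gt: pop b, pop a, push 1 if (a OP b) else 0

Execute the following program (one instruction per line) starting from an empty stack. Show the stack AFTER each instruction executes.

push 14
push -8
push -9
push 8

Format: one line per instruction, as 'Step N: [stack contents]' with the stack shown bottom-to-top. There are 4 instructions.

Step 1: [14]
Step 2: [14, -8]
Step 3: [14, -8, -9]
Step 4: [14, -8, -9, 8]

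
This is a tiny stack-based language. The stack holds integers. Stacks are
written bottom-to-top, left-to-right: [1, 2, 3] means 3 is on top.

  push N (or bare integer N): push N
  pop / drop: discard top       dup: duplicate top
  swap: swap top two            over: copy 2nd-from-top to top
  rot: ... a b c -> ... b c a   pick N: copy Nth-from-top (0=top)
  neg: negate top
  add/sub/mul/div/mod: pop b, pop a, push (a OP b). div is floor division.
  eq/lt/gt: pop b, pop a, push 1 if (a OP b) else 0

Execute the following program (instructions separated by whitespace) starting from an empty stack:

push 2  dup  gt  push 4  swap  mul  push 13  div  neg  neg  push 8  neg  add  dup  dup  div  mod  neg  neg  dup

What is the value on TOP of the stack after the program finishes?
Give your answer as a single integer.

Answer: 0

Derivation:
After 'push 2': [2]
After 'dup': [2, 2]
After 'gt': [0]
After 'push 4': [0, 4]
After 'swap': [4, 0]
After 'mul': [0]
After 'push 13': [0, 13]
After 'div': [0]
After 'neg': [0]
After 'neg': [0]
After 'push 8': [0, 8]
After 'neg': [0, -8]
After 'add': [-8]
After 'dup': [-8, -8]
After 'dup': [-8, -8, -8]
After 'div': [-8, 1]
After 'mod': [0]
After 'neg': [0]
After 'neg': [0]
After 'dup': [0, 0]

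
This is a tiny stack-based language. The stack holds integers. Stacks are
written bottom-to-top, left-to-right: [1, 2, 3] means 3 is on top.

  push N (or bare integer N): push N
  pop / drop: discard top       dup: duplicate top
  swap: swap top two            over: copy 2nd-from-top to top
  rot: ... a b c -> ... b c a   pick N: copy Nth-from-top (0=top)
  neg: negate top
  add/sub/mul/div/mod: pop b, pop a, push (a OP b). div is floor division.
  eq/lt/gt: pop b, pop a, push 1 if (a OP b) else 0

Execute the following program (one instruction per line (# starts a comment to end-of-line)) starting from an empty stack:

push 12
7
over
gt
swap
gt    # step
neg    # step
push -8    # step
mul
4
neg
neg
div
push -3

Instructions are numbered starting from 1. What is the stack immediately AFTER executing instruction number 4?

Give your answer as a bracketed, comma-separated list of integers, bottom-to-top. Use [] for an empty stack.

Step 1 ('push 12'): [12]
Step 2 ('7'): [12, 7]
Step 3 ('over'): [12, 7, 12]
Step 4 ('gt'): [12, 0]

Answer: [12, 0]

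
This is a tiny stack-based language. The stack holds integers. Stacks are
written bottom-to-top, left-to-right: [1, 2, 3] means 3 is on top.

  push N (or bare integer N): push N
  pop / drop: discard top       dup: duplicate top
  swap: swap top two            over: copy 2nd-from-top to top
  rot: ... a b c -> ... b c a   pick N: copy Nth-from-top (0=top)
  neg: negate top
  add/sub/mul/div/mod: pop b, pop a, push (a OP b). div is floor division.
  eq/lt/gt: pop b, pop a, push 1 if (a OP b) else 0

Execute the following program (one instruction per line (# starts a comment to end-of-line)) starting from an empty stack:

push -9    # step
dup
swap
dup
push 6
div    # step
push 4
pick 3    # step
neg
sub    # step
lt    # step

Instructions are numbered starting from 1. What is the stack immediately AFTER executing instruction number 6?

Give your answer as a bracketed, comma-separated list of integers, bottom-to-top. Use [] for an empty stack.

Answer: [-9, -9, -2]

Derivation:
Step 1 ('push -9'): [-9]
Step 2 ('dup'): [-9, -9]
Step 3 ('swap'): [-9, -9]
Step 4 ('dup'): [-9, -9, -9]
Step 5 ('push 6'): [-9, -9, -9, 6]
Step 6 ('div'): [-9, -9, -2]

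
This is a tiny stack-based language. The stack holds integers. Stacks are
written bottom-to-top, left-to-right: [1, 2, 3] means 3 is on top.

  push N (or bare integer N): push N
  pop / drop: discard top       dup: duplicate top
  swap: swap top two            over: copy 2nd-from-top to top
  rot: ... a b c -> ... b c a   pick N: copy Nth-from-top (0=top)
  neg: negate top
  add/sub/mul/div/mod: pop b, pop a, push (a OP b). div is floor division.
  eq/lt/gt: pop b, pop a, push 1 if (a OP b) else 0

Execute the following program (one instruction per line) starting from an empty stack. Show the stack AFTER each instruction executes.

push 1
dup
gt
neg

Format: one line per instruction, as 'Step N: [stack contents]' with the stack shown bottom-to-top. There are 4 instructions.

Step 1: [1]
Step 2: [1, 1]
Step 3: [0]
Step 4: [0]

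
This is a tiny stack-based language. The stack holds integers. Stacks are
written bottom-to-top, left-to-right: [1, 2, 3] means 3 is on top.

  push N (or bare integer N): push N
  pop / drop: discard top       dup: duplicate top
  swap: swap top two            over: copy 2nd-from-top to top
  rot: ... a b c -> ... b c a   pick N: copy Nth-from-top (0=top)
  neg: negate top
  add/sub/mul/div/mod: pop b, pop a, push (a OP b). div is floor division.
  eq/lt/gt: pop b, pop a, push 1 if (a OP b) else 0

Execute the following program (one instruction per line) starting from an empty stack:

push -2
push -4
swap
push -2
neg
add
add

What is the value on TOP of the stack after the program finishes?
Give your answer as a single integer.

After 'push -2': [-2]
After 'push -4': [-2, -4]
After 'swap': [-4, -2]
After 'push -2': [-4, -2, -2]
After 'neg': [-4, -2, 2]
After 'add': [-4, 0]
After 'add': [-4]

Answer: -4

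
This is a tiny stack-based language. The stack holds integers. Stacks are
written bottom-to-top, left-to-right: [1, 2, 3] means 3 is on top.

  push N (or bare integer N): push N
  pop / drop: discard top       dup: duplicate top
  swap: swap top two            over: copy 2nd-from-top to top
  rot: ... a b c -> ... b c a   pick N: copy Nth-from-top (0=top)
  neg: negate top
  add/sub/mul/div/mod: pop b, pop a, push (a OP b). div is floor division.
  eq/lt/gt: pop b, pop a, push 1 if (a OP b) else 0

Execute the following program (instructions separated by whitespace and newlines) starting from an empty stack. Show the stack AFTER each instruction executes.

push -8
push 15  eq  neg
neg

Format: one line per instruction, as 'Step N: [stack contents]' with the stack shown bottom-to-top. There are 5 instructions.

Step 1: [-8]
Step 2: [-8, 15]
Step 3: [0]
Step 4: [0]
Step 5: [0]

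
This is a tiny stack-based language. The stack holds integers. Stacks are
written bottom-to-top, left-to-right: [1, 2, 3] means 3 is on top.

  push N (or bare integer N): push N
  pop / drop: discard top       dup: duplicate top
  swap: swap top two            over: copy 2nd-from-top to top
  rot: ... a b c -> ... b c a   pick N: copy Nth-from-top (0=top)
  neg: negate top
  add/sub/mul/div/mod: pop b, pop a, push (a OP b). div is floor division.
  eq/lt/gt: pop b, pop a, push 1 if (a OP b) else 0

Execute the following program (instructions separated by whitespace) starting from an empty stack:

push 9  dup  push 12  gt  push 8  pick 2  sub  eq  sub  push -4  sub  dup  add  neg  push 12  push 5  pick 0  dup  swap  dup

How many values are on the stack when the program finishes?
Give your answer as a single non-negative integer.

Answer: 6

Derivation:
After 'push 9': stack = [9] (depth 1)
After 'dup': stack = [9, 9] (depth 2)
After 'push 12': stack = [9, 9, 12] (depth 3)
After 'gt': stack = [9, 0] (depth 2)
After 'push 8': stack = [9, 0, 8] (depth 3)
After 'pick 2': stack = [9, 0, 8, 9] (depth 4)
After 'sub': stack = [9, 0, -1] (depth 3)
After 'eq': stack = [9, 0] (depth 2)
After 'sub': stack = [9] (depth 1)
After 'push -4': stack = [9, -4] (depth 2)
After 'sub': stack = [13] (depth 1)
After 'dup': stack = [13, 13] (depth 2)
After 'add': stack = [26] (depth 1)
After 'neg': stack = [-26] (depth 1)
After 'push 12': stack = [-26, 12] (depth 2)
After 'push 5': stack = [-26, 12, 5] (depth 3)
After 'pick 0': stack = [-26, 12, 5, 5] (depth 4)
After 'dup': stack = [-26, 12, 5, 5, 5] (depth 5)
After 'swap': stack = [-26, 12, 5, 5, 5] (depth 5)
After 'dup': stack = [-26, 12, 5, 5, 5, 5] (depth 6)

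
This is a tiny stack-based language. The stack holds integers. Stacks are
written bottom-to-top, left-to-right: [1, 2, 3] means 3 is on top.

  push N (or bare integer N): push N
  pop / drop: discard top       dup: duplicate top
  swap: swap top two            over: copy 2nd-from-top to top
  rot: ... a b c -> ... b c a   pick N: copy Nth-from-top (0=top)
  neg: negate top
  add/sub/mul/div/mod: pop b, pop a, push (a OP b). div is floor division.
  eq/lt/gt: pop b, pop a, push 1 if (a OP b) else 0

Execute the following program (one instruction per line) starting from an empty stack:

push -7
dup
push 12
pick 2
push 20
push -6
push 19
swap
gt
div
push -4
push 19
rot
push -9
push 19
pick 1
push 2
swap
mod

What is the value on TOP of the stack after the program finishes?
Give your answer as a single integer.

After 'push -7': [-7]
After 'dup': [-7, -7]
After 'push 12': [-7, -7, 12]
After 'pick 2': [-7, -7, 12, -7]
After 'push 20': [-7, -7, 12, -7, 20]
After 'push -6': [-7, -7, 12, -7, 20, -6]
After 'push 19': [-7, -7, 12, -7, 20, -6, 19]
After 'swap': [-7, -7, 12, -7, 20, 19, -6]
After 'gt': [-7, -7, 12, -7, 20, 1]
After 'div': [-7, -7, 12, -7, 20]
After 'push -4': [-7, -7, 12, -7, 20, -4]
After 'push 19': [-7, -7, 12, -7, 20, -4, 19]
After 'rot': [-7, -7, 12, -7, -4, 19, 20]
After 'push -9': [-7, -7, 12, -7, -4, 19, 20, -9]
After 'push 19': [-7, -7, 12, -7, -4, 19, 20, -9, 19]
After 'pick 1': [-7, -7, 12, -7, -4, 19, 20, -9, 19, -9]
After 'push 2': [-7, -7, 12, -7, -4, 19, 20, -9, 19, -9, 2]
After 'swap': [-7, -7, 12, -7, -4, 19, 20, -9, 19, 2, -9]
After 'mod': [-7, -7, 12, -7, -4, 19, 20, -9, 19, -7]

Answer: -7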